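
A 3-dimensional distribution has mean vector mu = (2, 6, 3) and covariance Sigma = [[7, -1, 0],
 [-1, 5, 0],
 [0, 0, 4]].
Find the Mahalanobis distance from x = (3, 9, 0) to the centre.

Step 1 — centre the observation: (x - mu) = (1, 3, -3).

Step 2 — invert Sigma (cofactor / det for 3×3, or solve directly):
  Sigma^{-1} = [[0.1471, 0.0294, 0],
 [0.0294, 0.2059, 0],
 [0, 0, 0.25]].

Step 3 — form the quadratic (x - mu)^T · Sigma^{-1} · (x - mu):
  Sigma^{-1} · (x - mu) = (0.2353, 0.6471, -0.75).
  (x - mu)^T · [Sigma^{-1} · (x - mu)] = (1)·(0.2353) + (3)·(0.6471) + (-3)·(-0.75) = 4.4265.

Step 4 — take square root: d = √(4.4265) ≈ 2.1039.

d(x, mu) = √(4.4265) ≈ 2.1039


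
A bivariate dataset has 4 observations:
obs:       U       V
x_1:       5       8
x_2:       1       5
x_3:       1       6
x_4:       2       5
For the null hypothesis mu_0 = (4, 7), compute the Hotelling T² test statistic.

Step 1 — sample mean vector:
  mean(U) = (5 + 1 + 1 + 2) / 4 = 9/4 = 2.25
  mean(V) = (8 + 5 + 6 + 5) / 4 = 24/4 = 6
  x̄ = (2.25, 6),  deviation x̄ - mu_0 = (2.25, 6) - (4, 7) = (-1.75, -1).

Step 2 — sample covariance matrix, S[i,j] = (1/(n-1)) · Σ_k (x_{k,i} - mean_i) · (x_{k,j} - mean_j), divisor n-1 = 3:
  S[U,U] = ((2.75)·(2.75) + (-1.25)·(-1.25) + (-1.25)·(-1.25) + (-0.25)·(-0.25)) / 3 = 10.75/3 = 3.5833
  S[U,V] = ((2.75)·(2) + (-1.25)·(-1) + (-1.25)·(0) + (-0.25)·(-1)) / 3 = 7/3 = 2.3333
  S[V,V] = ((2)·(2) + (-1)·(-1) + (0)·(0) + (-1)·(-1)) / 3 = 6/3 = 2
  S = [[3.5833, 2.3333],
 [2.3333, 2]].

Step 3 — invert S. det(S) = 3.5833·2 - (2.3333)² = 1.7222.
  S^{-1} = (1/det) · [[d, -b], [-b, a]] = [[1.1613, -1.3548],
 [-1.3548, 2.0806]].

Step 4 — quadratic form (x̄ - mu_0)^T · S^{-1} · (x̄ - mu_0):
  S^{-1} · (x̄ - mu_0) = (-0.6774, 0.2903),
  (x̄ - mu_0)^T · [...] = (-1.75)·(-0.6774) + (-1)·(0.2903) = 0.8952.

Step 5 — scale by n: T² = 4 · 0.8952 = 3.5806.

T² ≈ 3.5806


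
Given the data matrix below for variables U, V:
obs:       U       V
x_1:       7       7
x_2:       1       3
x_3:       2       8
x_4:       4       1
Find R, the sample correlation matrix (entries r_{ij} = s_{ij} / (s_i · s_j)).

Step 1 — column means:
  mean(U) = (7 + 1 + 2 + 4) / 4 = 14/4 = 3.5
  mean(V) = (7 + 3 + 8 + 1) / 4 = 19/4 = 4.75

Step 2 — sample variances and covariances s[i,j] = (1/(n-1)) · Σ_k (x_{k,i} - mean_i) · (x_{k,j} - mean_j), with n-1 = 3:
  s[U,U] = ((3.5)·(3.5) + (-2.5)·(-2.5) + (-1.5)·(-1.5) + (0.5)·(0.5)) / 3 = 21/3 = 7
  s[U,V] = ((3.5)·(2.25) + (-2.5)·(-1.75) + (-1.5)·(3.25) + (0.5)·(-3.75)) / 3 = 5.5/3 = 1.8333
  s[V,V] = ((2.25)·(2.25) + (-1.75)·(-1.75) + (3.25)·(3.25) + (-3.75)·(-3.75)) / 3 = 32.75/3 = 10.9167
  Sample standard deviations s_i = √(s[i,i]):
  s(U) = √(7) = 2.6458
  s(V) = √(10.9167) = 3.304

Step 3 — r_{ij} = s_{ij} / (s_i · s_j):
  r[U,U] = 1 (diagonal).
  r[U,V] = 1.8333 / (2.6458 · 3.304) = 1.8333 / 8.7417 = 0.2097
  r[V,V] = 1 (diagonal).

R is symmetric with unit diagonal. Assembling:

R = [[1, 0.2097],
 [0.2097, 1]]


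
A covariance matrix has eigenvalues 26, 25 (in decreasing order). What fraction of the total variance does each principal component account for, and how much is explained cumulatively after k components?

Step 1 — total variance = trace(Sigma) = Σ λ_i = 26 + 25 = 51.

Step 2 — fraction explained by component i = λ_i / Σ λ:
  PC1: 26/51 = 0.5098
  PC2: 25/51 = 0.4902

Step 3 — cumulative fraction after k components = (λ_1 + ... + λ_k) / Σ λ:
  k = 1: 26/51 = 0.5098
  k = 2: (26 + 25)/51 = 51/51 = 1

Summary (fraction, with percent):

explained: PC1 0.5098 (50.98%), PC2 0.4902 (49.02%);  cumulative: 0.5098, 1


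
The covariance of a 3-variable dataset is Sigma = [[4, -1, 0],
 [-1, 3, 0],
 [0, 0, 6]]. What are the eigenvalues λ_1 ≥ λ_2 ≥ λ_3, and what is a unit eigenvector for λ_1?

Step 1 — characteristic polynomial p(λ) = det(λI - Sigma) = λ³ - tr·λ² + c_1·λ - det, where tr = trace, c_1 = sum of the principal 2×2 minors, det = det(Sigma):
  tr = 4 + 3 + 6 = 13,
  c_1 = (4·3 - (-1)²) + (4·6 - (0)²) + (3·6 - (0)²) = 11 + 24 + 18 = 53,
  det = 4·(3·6 - (0)²) - (-1)·((-1)·6 - (0)·(0)) + (0)·((-1)·(0) - 3·(0)) = 4·(18) - (-1)·(-6) + (0)·(0) = 66.
  So p(λ) = λ³ - 13λ² + 53λ - 66.
Step 2 — look for an integer root (rational root theorem: any rational root is an integer divisor of 66). Testing λ = 6:
  p(6) = 216 - 468 + 318 - 66 = 0  ✓
  Dividing out (λ - 6): p(λ) = (λ - 6)(λ² - 7λ + 11).
Step 3 — remaining eigenvalues from the quadratic λ² - 7λ + 11 = 0:
  Δ = 7² - 4·11 = 49 - 44 = 5,  λ = (7 ± √5)/2 = (7 ± 2.2361)/2 ≈ 4.618 or 2.382.
  Sorted: λ_1 = 6,  λ_2 = 4.618,  λ_3 = 2.382  (check: sum = 13 = tr ✓).

Step 4 — unit eigenvector for λ_1 = 6: v spans the null space of (Sigma - λ_1 I), whose rows are
  r_1 = (-2, -1, 0),  r_2 = (-1, -3, 0),  r_3 = (0, 0, 0).
  v is orthogonal to every row, so take v ∝ r_1 × r_2 = ((-1)·(0) - (0)·(-3), (0)·(-1) - (-2)·(0), (-2)·(-3) - (-1)·(-1)) = (0, 0, 5).
  Rescale (divide by 5): u = (0, 0, 1).
  ||u|| = √((0)² + (0)² + (1)²) = √(1) = 1,  v_1 = u/||u|| ≈ (0, 0, 1) (||v_1|| = 1).

λ_1 = 6,  λ_2 = 4.618,  λ_3 = 2.382;  v_1 ≈ (0, 0, 1)


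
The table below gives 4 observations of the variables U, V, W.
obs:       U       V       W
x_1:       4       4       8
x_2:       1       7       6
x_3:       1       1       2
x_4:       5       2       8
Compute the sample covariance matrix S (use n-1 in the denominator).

Step 1 — column means:
  mean(U) = (4 + 1 + 1 + 5) / 4 = 11/4 = 2.75
  mean(V) = (4 + 7 + 1 + 2) / 4 = 14/4 = 3.5
  mean(W) = (8 + 6 + 2 + 8) / 4 = 24/4 = 6

Step 2 — sample covariance S[i,j] = (1/(n-1)) · Σ_k (x_{k,i} - mean_i) · (x_{k,j} - mean_j), with n-1 = 3.
  S[U,U] = ((1.25)·(1.25) + (-1.75)·(-1.75) + (-1.75)·(-1.75) + (2.25)·(2.25)) / 3 = 12.75/3 = 4.25
  S[U,V] = ((1.25)·(0.5) + (-1.75)·(3.5) + (-1.75)·(-2.5) + (2.25)·(-1.5)) / 3 = -4.5/3 = -1.5
  S[U,W] = ((1.25)·(2) + (-1.75)·(0) + (-1.75)·(-4) + (2.25)·(2)) / 3 = 14/3 = 4.6667
  S[V,V] = ((0.5)·(0.5) + (3.5)·(3.5) + (-2.5)·(-2.5) + (-1.5)·(-1.5)) / 3 = 21/3 = 7
  S[V,W] = ((0.5)·(2) + (3.5)·(0) + (-2.5)·(-4) + (-1.5)·(2)) / 3 = 8/3 = 2.6667
  S[W,W] = ((2)·(2) + (0)·(0) + (-4)·(-4) + (2)·(2)) / 3 = 24/3 = 8

S is symmetric (S[j,i] = S[i,j]). Assembling:

S = [[4.25, -1.5, 4.6667],
 [-1.5, 7, 2.6667],
 [4.6667, 2.6667, 8]]


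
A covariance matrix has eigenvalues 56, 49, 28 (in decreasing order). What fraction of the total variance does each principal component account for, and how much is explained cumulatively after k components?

Step 1 — total variance = trace(Sigma) = Σ λ_i = 56 + 49 + 28 = 133.

Step 2 — fraction explained by component i = λ_i / Σ λ:
  PC1: 56/133 = 0.4211
  PC2: 49/133 = 0.3684
  PC3: 28/133 = 0.2105

Step 3 — cumulative fraction after k components = (λ_1 + ... + λ_k) / Σ λ:
  k = 1: 56/133 = 0.4211
  k = 2: (56 + 49)/133 = 105/133 = 0.7895
  k = 3: (56 + 49 + 28)/133 = 133/133 = 1

Summary (fraction, with percent):

explained: PC1 0.4211 (42.11%), PC2 0.3684 (36.84%), PC3 0.2105 (21.05%);  cumulative: 0.4211, 0.7895, 1


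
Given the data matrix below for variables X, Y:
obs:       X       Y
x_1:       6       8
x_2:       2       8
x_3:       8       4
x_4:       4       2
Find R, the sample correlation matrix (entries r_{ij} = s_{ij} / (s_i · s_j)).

Step 1 — column means:
  mean(X) = (6 + 2 + 8 + 4) / 4 = 20/4 = 5
  mean(Y) = (8 + 8 + 4 + 2) / 4 = 22/4 = 5.5

Step 2 — sample variances and covariances s[i,j] = (1/(n-1)) · Σ_k (x_{k,i} - mean_i) · (x_{k,j} - mean_j), with n-1 = 3:
  s[X,X] = ((1)·(1) + (-3)·(-3) + (3)·(3) + (-1)·(-1)) / 3 = 20/3 = 6.6667
  s[X,Y] = ((1)·(2.5) + (-3)·(2.5) + (3)·(-1.5) + (-1)·(-3.5)) / 3 = -6/3 = -2
  s[Y,Y] = ((2.5)·(2.5) + (2.5)·(2.5) + (-1.5)·(-1.5) + (-3.5)·(-3.5)) / 3 = 27/3 = 9
  Sample standard deviations s_i = √(s[i,i]):
  s(X) = √(6.6667) = 2.582
  s(Y) = √(9) = 3

Step 3 — r_{ij} = s_{ij} / (s_i · s_j):
  r[X,X] = 1 (diagonal).
  r[X,Y] = -2 / (2.582 · 3) = -2 / 7.746 = -0.2582
  r[Y,Y] = 1 (diagonal).

R is symmetric with unit diagonal. Assembling:

R = [[1, -0.2582],
 [-0.2582, 1]]


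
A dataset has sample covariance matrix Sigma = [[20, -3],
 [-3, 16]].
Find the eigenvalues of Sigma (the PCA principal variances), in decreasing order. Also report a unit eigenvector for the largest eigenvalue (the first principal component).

Step 1 — characteristic polynomial of 2×2 Sigma:
  det(Sigma - λI) = λ² - trace · λ + det = 0.
  trace = 20 + 16 = 36, det = 20·16 - (-3)² = 311.
Step 2 — discriminant:
  Δ = trace² - 4·det = 1296 - 1244 = 52.
Step 3 — eigenvalues:
  λ = (trace ± √Δ)/2 = (36 ± 7.2111)/2,
  λ_1 = 21.6056,  λ_2 = 14.3944.

Step 4 — unit eigenvector for λ_1: solve (Sigma - λ_1 I)v = 0. First row:
  (20 - 21.6056)·v_x + (-3)·v_y = 0, i.e. (-1.6056)·v_x + (-3)·v_y = 0,
  so v ∝ (b, λ_1 - a) = (-3, 1.6056); multiply by -1 so the first entry is positive: u = (3, -1.6056).
  ||u|| = √((3)² + (-1.6056)²) = √(11.5778) ≈ 3.4026,
  v_1 = u/||u|| ≈ (0.8817, -0.4719) (||v_1|| = 1).

λ_1 = 21.6056,  λ_2 = 14.3944;  v_1 ≈ (0.8817, -0.4719)


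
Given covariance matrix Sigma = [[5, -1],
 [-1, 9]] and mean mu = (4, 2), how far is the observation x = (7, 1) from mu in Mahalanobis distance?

Step 1 — centre the observation: (x - mu) = (3, -1).

Step 2 — invert Sigma. det(Sigma) = 5·9 - (-1)² = 44.
  Sigma^{-1} = (1/det) · [[d, -b], [-b, a]] = [[0.2045, 0.0227],
 [0.0227, 0.1136]].

Step 3 — form the quadratic (x - mu)^T · Sigma^{-1} · (x - mu):
  Sigma^{-1} · (x - mu) = (0.5909, -0.0455).
  (x - mu)^T · [Sigma^{-1} · (x - mu)] = (3)·(0.5909) + (-1)·(-0.0455) = 1.8182.

Step 4 — take square root: d = √(1.8182) ≈ 1.3484.

d(x, mu) = √(1.8182) ≈ 1.3484


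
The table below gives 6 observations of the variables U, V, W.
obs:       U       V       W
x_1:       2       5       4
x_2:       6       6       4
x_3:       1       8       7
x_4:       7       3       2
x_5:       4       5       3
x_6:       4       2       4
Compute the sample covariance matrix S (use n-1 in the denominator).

Step 1 — column means:
  mean(U) = (2 + 6 + 1 + 7 + 4 + 4) / 6 = 24/6 = 4
  mean(V) = (5 + 6 + 8 + 3 + 5 + 2) / 6 = 29/6 = 4.8333
  mean(W) = (4 + 4 + 7 + 2 + 3 + 4) / 6 = 24/6 = 4

Step 2 — sample covariance S[i,j] = (1/(n-1)) · Σ_k (x_{k,i} - mean_i) · (x_{k,j} - mean_j), with n-1 = 5.
  S[U,U] = ((-2)·(-2) + (2)·(2) + (-3)·(-3) + (3)·(3) + (0)·(0) + (0)·(0)) / 5 = 26/5 = 5.2
  S[U,V] = ((-2)·(0.1667) + (2)·(1.1667) + (-3)·(3.1667) + (3)·(-1.8333) + (0)·(0.1667) + (0)·(-2.8333)) / 5 = -13/5 = -2.6
  S[U,W] = ((-2)·(0) + (2)·(0) + (-3)·(3) + (3)·(-2) + (0)·(-1) + (0)·(0)) / 5 = -15/5 = -3
  S[V,V] = ((0.1667)·(0.1667) + (1.1667)·(1.1667) + (3.1667)·(3.1667) + (-1.8333)·(-1.8333) + (0.1667)·(0.1667) + (-2.8333)·(-2.8333)) / 5 = 22.8333/5 = 4.5667
  S[V,W] = ((0.1667)·(0) + (1.1667)·(0) + (3.1667)·(3) + (-1.8333)·(-2) + (0.1667)·(-1) + (-2.8333)·(0)) / 5 = 13/5 = 2.6
  S[W,W] = ((0)·(0) + (0)·(0) + (3)·(3) + (-2)·(-2) + (-1)·(-1) + (0)·(0)) / 5 = 14/5 = 2.8

S is symmetric (S[j,i] = S[i,j]). Assembling:

S = [[5.2, -2.6, -3],
 [-2.6, 4.5667, 2.6],
 [-3, 2.6, 2.8]]


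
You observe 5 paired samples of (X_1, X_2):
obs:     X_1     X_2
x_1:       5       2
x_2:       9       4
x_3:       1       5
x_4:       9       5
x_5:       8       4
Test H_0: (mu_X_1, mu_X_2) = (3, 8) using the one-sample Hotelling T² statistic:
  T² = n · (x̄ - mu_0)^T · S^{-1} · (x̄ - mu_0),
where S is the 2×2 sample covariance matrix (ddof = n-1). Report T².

Step 1 — sample mean vector:
  mean(X_1) = (5 + 9 + 1 + 9 + 8) / 5 = 32/5 = 6.4
  mean(X_2) = (2 + 4 + 5 + 5 + 4) / 5 = 20/5 = 4
  x̄ = (6.4, 4),  deviation x̄ - mu_0 = (6.4, 4) - (3, 8) = (3.4, -4).

Step 2 — sample covariance matrix, S[i,j] = (1/(n-1)) · Σ_k (x_{k,i} - mean_i) · (x_{k,j} - mean_j), divisor n-1 = 4:
  S[X_1,X_1] = ((-1.4)·(-1.4) + (2.6)·(2.6) + (-5.4)·(-5.4) + (2.6)·(2.6) + (1.6)·(1.6)) / 4 = 47.2/4 = 11.8
  S[X_1,X_2] = ((-1.4)·(-2) + (2.6)·(0) + (-5.4)·(1) + (2.6)·(1) + (1.6)·(0)) / 4 = 0/4 = 0
  S[X_2,X_2] = ((-2)·(-2) + (0)·(0) + (1)·(1) + (1)·(1) + (0)·(0)) / 4 = 6/4 = 1.5
  S = [[11.8, 0],
 [0, 1.5]].

Step 3 — invert S. det(S) = 11.8·1.5 - (0)² = 17.7.
  S^{-1} = (1/det) · [[d, -b], [-b, a]] = [[0.0847, 0],
 [0, 0.6667]].

Step 4 — quadratic form (x̄ - mu_0)^T · S^{-1} · (x̄ - mu_0):
  S^{-1} · (x̄ - mu_0) = (0.2881, -2.6667),
  (x̄ - mu_0)^T · [...] = (3.4)·(0.2881) + (-4)·(-2.6667) = 11.6463.

Step 5 — scale by n: T² = 5 · 11.6463 = 58.2316.

T² ≈ 58.2316


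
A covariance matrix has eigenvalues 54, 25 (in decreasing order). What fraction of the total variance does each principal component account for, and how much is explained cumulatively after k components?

Step 1 — total variance = trace(Sigma) = Σ λ_i = 54 + 25 = 79.

Step 2 — fraction explained by component i = λ_i / Σ λ:
  PC1: 54/79 = 0.6835
  PC2: 25/79 = 0.3165

Step 3 — cumulative fraction after k components = (λ_1 + ... + λ_k) / Σ λ:
  k = 1: 54/79 = 0.6835
  k = 2: (54 + 25)/79 = 79/79 = 1

Summary (fraction, with percent):

explained: PC1 0.6835 (68.35%), PC2 0.3165 (31.65%);  cumulative: 0.6835, 1


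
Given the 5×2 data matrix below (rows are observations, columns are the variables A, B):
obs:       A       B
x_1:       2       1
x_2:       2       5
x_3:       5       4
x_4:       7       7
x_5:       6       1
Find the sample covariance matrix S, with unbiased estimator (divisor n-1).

Step 1 — column means:
  mean(A) = (2 + 2 + 5 + 7 + 6) / 5 = 22/5 = 4.4
  mean(B) = (1 + 5 + 4 + 7 + 1) / 5 = 18/5 = 3.6

Step 2 — sample covariance S[i,j] = (1/(n-1)) · Σ_k (x_{k,i} - mean_i) · (x_{k,j} - mean_j), with n-1 = 4.
  S[A,A] = ((-2.4)·(-2.4) + (-2.4)·(-2.4) + (0.6)·(0.6) + (2.6)·(2.6) + (1.6)·(1.6)) / 4 = 21.2/4 = 5.3
  S[A,B] = ((-2.4)·(-2.6) + (-2.4)·(1.4) + (0.6)·(0.4) + (2.6)·(3.4) + (1.6)·(-2.6)) / 4 = 7.8/4 = 1.95
  S[B,B] = ((-2.6)·(-2.6) + (1.4)·(1.4) + (0.4)·(0.4) + (3.4)·(3.4) + (-2.6)·(-2.6)) / 4 = 27.2/4 = 6.8

S is symmetric (S[j,i] = S[i,j]). Assembling:

S = [[5.3, 1.95],
 [1.95, 6.8]]


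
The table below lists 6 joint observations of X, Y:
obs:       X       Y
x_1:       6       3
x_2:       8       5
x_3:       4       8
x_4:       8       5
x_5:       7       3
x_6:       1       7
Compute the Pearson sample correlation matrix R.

Step 1 — column means:
  mean(X) = (6 + 8 + 4 + 8 + 7 + 1) / 6 = 34/6 = 5.6667
  mean(Y) = (3 + 5 + 8 + 5 + 3 + 7) / 6 = 31/6 = 5.1667

Step 2 — sample variances and covariances s[i,j] = (1/(n-1)) · Σ_k (x_{k,i} - mean_i) · (x_{k,j} - mean_j), with n-1 = 5:
  s[X,X] = ((0.3333)·(0.3333) + (2.3333)·(2.3333) + (-1.6667)·(-1.6667) + (2.3333)·(2.3333) + (1.3333)·(1.3333) + (-4.6667)·(-4.6667)) / 5 = 37.3333/5 = 7.4667
  s[X,Y] = ((0.3333)·(-2.1667) + (2.3333)·(-0.1667) + (-1.6667)·(2.8333) + (2.3333)·(-0.1667) + (1.3333)·(-2.1667) + (-4.6667)·(1.8333)) / 5 = -17.6667/5 = -3.5333
  s[Y,Y] = ((-2.1667)·(-2.1667) + (-0.1667)·(-0.1667) + (2.8333)·(2.8333) + (-0.1667)·(-0.1667) + (-2.1667)·(-2.1667) + (1.8333)·(1.8333)) / 5 = 20.8333/5 = 4.1667
  Sample standard deviations s_i = √(s[i,i]):
  s(X) = √(7.4667) = 2.7325
  s(Y) = √(4.1667) = 2.0412

Step 3 — r_{ij} = s_{ij} / (s_i · s_j):
  r[X,X] = 1 (diagonal).
  r[X,Y] = -3.5333 / (2.7325 · 2.0412) = -3.5333 / 5.5777 = -0.6335
  r[Y,Y] = 1 (diagonal).

R is symmetric with unit diagonal. Assembling:

R = [[1, -0.6335],
 [-0.6335, 1]]


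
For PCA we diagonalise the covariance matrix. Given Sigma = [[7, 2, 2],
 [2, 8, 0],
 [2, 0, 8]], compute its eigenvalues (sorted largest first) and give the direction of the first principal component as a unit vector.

Step 1 — characteristic polynomial p(λ) = det(λI - Sigma) = λ³ - tr·λ² + c_1·λ - det, where tr = trace, c_1 = sum of the principal 2×2 minors, det = det(Sigma):
  tr = 7 + 8 + 8 = 23,
  c_1 = (7·8 - (2)²) + (7·8 - (2)²) + (8·8 - (0)²) = 52 + 52 + 64 = 168,
  det = 7·(8·8 - (0)²) - (2)·((2)·8 - (0)·(2)) + (2)·((2)·(0) - 8·(2)) = 7·(64) - (2)·(16) + (2)·(-16) = 384.
  So p(λ) = λ³ - 23λ² + 168λ - 384.
Step 2 — look for an integer root (rational root theorem: any rational root is an integer divisor of 384). Testing λ = 8:
  p(8) = 512 - 1472 + 1344 - 384 = 0  ✓
  Dividing out (λ - 8): p(λ) = (λ - 8)(λ² - 15λ + 48).
Step 3 — remaining eigenvalues from the quadratic λ² - 15λ + 48 = 0:
  Δ = 15² - 4·48 = 225 - 192 = 33,  λ = (15 ± √33)/2 = (15 ± 5.7446)/2 ≈ 10.3723 or 4.6277.
  Sorted: λ_1 = 10.3723,  λ_2 = 8,  λ_3 = 4.6277  (check: sum = 23 = tr ✓).

Step 4 — unit eigenvector for λ_1 ≈ 10.3723: v spans the null space of (Sigma - λ_1 I), whose rows are
  r_1 = (-3.3723, 2, 2),  r_2 = (2, -2.3723, 0),  r_3 = (2, 0, -2.3723).
  v is orthogonal to every row, so take v ∝ r_1 × r_2 = ((2)·(0) - (2)·(-2.3723), (2)·(2) - (-3.3723)·(0), (-3.3723)·(-2.3723) - (2)·(2)) ≈ (4.7446, 4, 4).
  Let u = (4.7446, 4, 4).
  ||u|| = √((4.7446)² + (4)² + (4)²) = √(54.5109) ≈ 7.3831,  v_1 = u/||u|| ≈ (0.6426, 0.5418, 0.5418) (||v_1|| = 1).

λ_1 = 10.3723,  λ_2 = 8,  λ_3 = 4.6277;  v_1 ≈ (0.6426, 0.5418, 0.5418)


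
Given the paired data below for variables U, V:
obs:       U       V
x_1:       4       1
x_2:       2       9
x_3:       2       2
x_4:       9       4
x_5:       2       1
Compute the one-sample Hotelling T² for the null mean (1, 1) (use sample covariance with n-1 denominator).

Step 1 — sample mean vector:
  mean(U) = (4 + 2 + 2 + 9 + 2) / 5 = 19/5 = 3.8
  mean(V) = (1 + 9 + 2 + 4 + 1) / 5 = 17/5 = 3.4
  x̄ = (3.8, 3.4),  deviation x̄ - mu_0 = (3.8, 3.4) - (1, 1) = (2.8, 2.4).

Step 2 — sample covariance matrix, S[i,j] = (1/(n-1)) · Σ_k (x_{k,i} - mean_i) · (x_{k,j} - mean_j), divisor n-1 = 4:
  S[U,U] = ((0.2)·(0.2) + (-1.8)·(-1.8) + (-1.8)·(-1.8) + (5.2)·(5.2) + (-1.8)·(-1.8)) / 4 = 36.8/4 = 9.2
  S[U,V] = ((0.2)·(-2.4) + (-1.8)·(5.6) + (-1.8)·(-1.4) + (5.2)·(0.6) + (-1.8)·(-2.4)) / 4 = -0.6/4 = -0.15
  S[V,V] = ((-2.4)·(-2.4) + (5.6)·(5.6) + (-1.4)·(-1.4) + (0.6)·(0.6) + (-2.4)·(-2.4)) / 4 = 45.2/4 = 11.3
  S = [[9.2, -0.15],
 [-0.15, 11.3]].

Step 3 — invert S. det(S) = 9.2·11.3 - (-0.15)² = 103.9375.
  S^{-1} = (1/det) · [[d, -b], [-b, a]] = [[0.1087, 0.0014],
 [0.0014, 0.0885]].

Step 4 — quadratic form (x̄ - mu_0)^T · S^{-1} · (x̄ - mu_0):
  S^{-1} · (x̄ - mu_0) = (0.3079, 0.2165),
  (x̄ - mu_0)^T · [...] = (2.8)·(0.3079) + (2.4)·(0.2165) = 1.3816.

Step 5 — scale by n: T² = 5 · 1.3816 = 6.908.

T² ≈ 6.908


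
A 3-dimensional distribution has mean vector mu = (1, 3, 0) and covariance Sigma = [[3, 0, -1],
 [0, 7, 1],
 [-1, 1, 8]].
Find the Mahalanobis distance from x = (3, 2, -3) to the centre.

Step 1 — centre the observation: (x - mu) = (2, -1, -3).

Step 2 — invert Sigma (cofactor / det for 3×3, or solve directly):
  Sigma^{-1} = [[0.3481, -0.0063, 0.0443],
 [-0.0063, 0.1456, -0.019],
 [0.0443, -0.019, 0.1329]].

Step 3 — form the quadratic (x - mu)^T · Sigma^{-1} · (x - mu):
  Sigma^{-1} · (x - mu) = (0.5696, -0.1013, -0.2911).
  (x - mu)^T · [Sigma^{-1} · (x - mu)] = (2)·(0.5696) + (-1)·(-0.1013) + (-3)·(-0.2911) = 2.1139.

Step 4 — take square root: d = √(2.1139) ≈ 1.4539.

d(x, mu) = √(2.1139) ≈ 1.4539


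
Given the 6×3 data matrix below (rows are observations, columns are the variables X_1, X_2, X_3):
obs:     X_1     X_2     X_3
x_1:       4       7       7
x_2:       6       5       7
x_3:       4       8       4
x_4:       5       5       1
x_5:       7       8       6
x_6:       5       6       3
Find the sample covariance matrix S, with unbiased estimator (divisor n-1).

Step 1 — column means:
  mean(X_1) = (4 + 6 + 4 + 5 + 7 + 5) / 6 = 31/6 = 5.1667
  mean(X_2) = (7 + 5 + 8 + 5 + 8 + 6) / 6 = 39/6 = 6.5
  mean(X_3) = (7 + 7 + 4 + 1 + 6 + 3) / 6 = 28/6 = 4.6667

Step 2 — sample covariance S[i,j] = (1/(n-1)) · Σ_k (x_{k,i} - mean_i) · (x_{k,j} - mean_j), with n-1 = 5.
  S[X_1,X_1] = ((-1.1667)·(-1.1667) + (0.8333)·(0.8333) + (-1.1667)·(-1.1667) + (-0.1667)·(-0.1667) + (1.8333)·(1.8333) + (-0.1667)·(-0.1667)) / 5 = 6.8333/5 = 1.3667
  S[X_1,X_2] = ((-1.1667)·(0.5) + (0.8333)·(-1.5) + (-1.1667)·(1.5) + (-0.1667)·(-1.5) + (1.8333)·(1.5) + (-0.1667)·(-0.5)) / 5 = -0.5/5 = -0.1
  S[X_1,X_3] = ((-1.1667)·(2.3333) + (0.8333)·(2.3333) + (-1.1667)·(-0.6667) + (-0.1667)·(-3.6667) + (1.8333)·(1.3333) + (-0.1667)·(-1.6667)) / 5 = 3.3333/5 = 0.6667
  S[X_2,X_2] = ((0.5)·(0.5) + (-1.5)·(-1.5) + (1.5)·(1.5) + (-1.5)·(-1.5) + (1.5)·(1.5) + (-0.5)·(-0.5)) / 5 = 9.5/5 = 1.9
  S[X_2,X_3] = ((0.5)·(2.3333) + (-1.5)·(2.3333) + (1.5)·(-0.6667) + (-1.5)·(-3.6667) + (1.5)·(1.3333) + (-0.5)·(-1.6667)) / 5 = 5/5 = 1
  S[X_3,X_3] = ((2.3333)·(2.3333) + (2.3333)·(2.3333) + (-0.6667)·(-0.6667) + (-3.6667)·(-3.6667) + (1.3333)·(1.3333) + (-1.6667)·(-1.6667)) / 5 = 29.3333/5 = 5.8667

S is symmetric (S[j,i] = S[i,j]). Assembling:

S = [[1.3667, -0.1, 0.6667],
 [-0.1, 1.9, 1],
 [0.6667, 1, 5.8667]]


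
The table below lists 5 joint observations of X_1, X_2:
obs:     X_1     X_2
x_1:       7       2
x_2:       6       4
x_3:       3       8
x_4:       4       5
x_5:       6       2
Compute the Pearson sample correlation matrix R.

Step 1 — column means:
  mean(X_1) = (7 + 6 + 3 + 4 + 6) / 5 = 26/5 = 5.2
  mean(X_2) = (2 + 4 + 8 + 5 + 2) / 5 = 21/5 = 4.2

Step 2 — sample variances and covariances s[i,j] = (1/(n-1)) · Σ_k (x_{k,i} - mean_i) · (x_{k,j} - mean_j), with n-1 = 4:
  s[X_1,X_1] = ((1.8)·(1.8) + (0.8)·(0.8) + (-2.2)·(-2.2) + (-1.2)·(-1.2) + (0.8)·(0.8)) / 4 = 10.8/4 = 2.7
  s[X_1,X_2] = ((1.8)·(-2.2) + (0.8)·(-0.2) + (-2.2)·(3.8) + (-1.2)·(0.8) + (0.8)·(-2.2)) / 4 = -15.2/4 = -3.8
  s[X_2,X_2] = ((-2.2)·(-2.2) + (-0.2)·(-0.2) + (3.8)·(3.8) + (0.8)·(0.8) + (-2.2)·(-2.2)) / 4 = 24.8/4 = 6.2
  Sample standard deviations s_i = √(s[i,i]):
  s(X_1) = √(2.7) = 1.6432
  s(X_2) = √(6.2) = 2.49

Step 3 — r_{ij} = s_{ij} / (s_i · s_j):
  r[X_1,X_1] = 1 (diagonal).
  r[X_1,X_2] = -3.8 / (1.6432 · 2.49) = -3.8 / 4.0915 = -0.9288
  r[X_2,X_2] = 1 (diagonal).

R is symmetric with unit diagonal. Assembling:

R = [[1, -0.9288],
 [-0.9288, 1]]


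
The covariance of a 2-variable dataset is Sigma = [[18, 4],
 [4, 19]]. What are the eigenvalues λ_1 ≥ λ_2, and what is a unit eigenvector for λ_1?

Step 1 — characteristic polynomial of 2×2 Sigma:
  det(Sigma - λI) = λ² - trace · λ + det = 0.
  trace = 18 + 19 = 37, det = 18·19 - (4)² = 326.
Step 2 — discriminant:
  Δ = trace² - 4·det = 1369 - 1304 = 65.
Step 3 — eigenvalues:
  λ = (trace ± √Δ)/2 = (37 ± 8.0623)/2,
  λ_1 = 22.5311,  λ_2 = 14.4689.

Step 4 — unit eigenvector for λ_1: solve (Sigma - λ_1 I)v = 0. First row:
  (18 - 22.5311)·v_x + (4)·v_y = 0, i.e. (-4.5311)·v_x + (4)·v_y = 0,
  so v ∝ (b, λ_1 - a) = (4, 4.5311) = u.
  ||u|| = √((4)² + (4.5311)²) = √(36.5311) ≈ 6.0441,
  v_1 = u/||u|| ≈ (0.6618, 0.7497) (||v_1|| = 1).

λ_1 = 22.5311,  λ_2 = 14.4689;  v_1 ≈ (0.6618, 0.7497)


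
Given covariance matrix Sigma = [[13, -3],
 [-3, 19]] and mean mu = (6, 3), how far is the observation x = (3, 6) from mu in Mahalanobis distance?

Step 1 — centre the observation: (x - mu) = (-3, 3).

Step 2 — invert Sigma. det(Sigma) = 13·19 - (-3)² = 238.
  Sigma^{-1} = (1/det) · [[d, -b], [-b, a]] = [[0.0798, 0.0126],
 [0.0126, 0.0546]].

Step 3 — form the quadratic (x - mu)^T · Sigma^{-1} · (x - mu):
  Sigma^{-1} · (x - mu) = (-0.2017, 0.1261).
  (x - mu)^T · [Sigma^{-1} · (x - mu)] = (-3)·(-0.2017) + (3)·(0.1261) = 0.9832.

Step 4 — take square root: d = √(0.9832) ≈ 0.9916.

d(x, mu) = √(0.9832) ≈ 0.9916


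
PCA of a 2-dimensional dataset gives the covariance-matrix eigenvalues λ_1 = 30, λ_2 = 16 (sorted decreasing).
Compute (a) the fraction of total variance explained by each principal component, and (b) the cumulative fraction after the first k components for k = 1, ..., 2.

Step 1 — total variance = trace(Sigma) = Σ λ_i = 30 + 16 = 46.

Step 2 — fraction explained by component i = λ_i / Σ λ:
  PC1: 30/46 = 0.6522
  PC2: 16/46 = 0.3478

Step 3 — cumulative fraction after k components = (λ_1 + ... + λ_k) / Σ λ:
  k = 1: 30/46 = 0.6522
  k = 2: (30 + 16)/46 = 46/46 = 1

Summary (fraction, with percent):

explained: PC1 0.6522 (65.22%), PC2 0.3478 (34.78%);  cumulative: 0.6522, 1


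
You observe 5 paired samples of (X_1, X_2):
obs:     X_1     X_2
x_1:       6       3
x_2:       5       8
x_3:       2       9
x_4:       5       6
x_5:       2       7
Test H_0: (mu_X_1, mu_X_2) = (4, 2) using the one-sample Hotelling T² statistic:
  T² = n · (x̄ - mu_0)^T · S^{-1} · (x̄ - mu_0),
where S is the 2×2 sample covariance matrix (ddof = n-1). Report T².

Step 1 — sample mean vector:
  mean(X_1) = (6 + 5 + 2 + 5 + 2) / 5 = 20/5 = 4
  mean(X_2) = (3 + 8 + 9 + 6 + 7) / 5 = 33/5 = 6.6
  x̄ = (4, 6.6),  deviation x̄ - mu_0 = (4, 6.6) - (4, 2) = (0, 4.6).

Step 2 — sample covariance matrix, S[i,j] = (1/(n-1)) · Σ_k (x_{k,i} - mean_i) · (x_{k,j} - mean_j), divisor n-1 = 4:
  S[X_1,X_1] = ((2)·(2) + (1)·(1) + (-2)·(-2) + (1)·(1) + (-2)·(-2)) / 4 = 14/4 = 3.5
  S[X_1,X_2] = ((2)·(-3.6) + (1)·(1.4) + (-2)·(2.4) + (1)·(-0.6) + (-2)·(0.4)) / 4 = -12/4 = -3
  S[X_2,X_2] = ((-3.6)·(-3.6) + (1.4)·(1.4) + (2.4)·(2.4) + (-0.6)·(-0.6) + (0.4)·(0.4)) / 4 = 21.2/4 = 5.3
  S = [[3.5, -3],
 [-3, 5.3]].

Step 3 — invert S. det(S) = 3.5·5.3 - (-3)² = 9.55.
  S^{-1} = (1/det) · [[d, -b], [-b, a]] = [[0.555, 0.3141],
 [0.3141, 0.3665]].

Step 4 — quadratic form (x̄ - mu_0)^T · S^{-1} · (x̄ - mu_0):
  S^{-1} · (x̄ - mu_0) = (1.445, 1.6859),
  (x̄ - mu_0)^T · [...] = (0)·(1.445) + (4.6)·(1.6859) = 7.755.

Step 5 — scale by n: T² = 5 · 7.755 = 38.7749.

T² ≈ 38.7749


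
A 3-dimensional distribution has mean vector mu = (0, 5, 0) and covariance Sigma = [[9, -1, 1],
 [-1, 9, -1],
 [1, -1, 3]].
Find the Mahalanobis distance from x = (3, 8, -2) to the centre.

Step 1 — centre the observation: (x - mu) = (3, 3, -2).

Step 2 — invert Sigma (cofactor / det for 3×3, or solve directly):
  Sigma^{-1} = [[0.1161, 0.0089, -0.0357],
 [0.0089, 0.1161, 0.0357],
 [-0.0357, 0.0357, 0.3571]].

Step 3 — form the quadratic (x - mu)^T · Sigma^{-1} · (x - mu):
  Sigma^{-1} · (x - mu) = (0.4464, 0.3036, -0.7143).
  (x - mu)^T · [Sigma^{-1} · (x - mu)] = (3)·(0.4464) + (3)·(0.3036) + (-2)·(-0.7143) = 3.6786.

Step 4 — take square root: d = √(3.6786) ≈ 1.918.

d(x, mu) = √(3.6786) ≈ 1.918


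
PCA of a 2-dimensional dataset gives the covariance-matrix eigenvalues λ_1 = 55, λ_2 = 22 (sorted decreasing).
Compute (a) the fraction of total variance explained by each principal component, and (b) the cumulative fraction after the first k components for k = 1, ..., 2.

Step 1 — total variance = trace(Sigma) = Σ λ_i = 55 + 22 = 77.

Step 2 — fraction explained by component i = λ_i / Σ λ:
  PC1: 55/77 = 0.7143
  PC2: 22/77 = 0.2857

Step 3 — cumulative fraction after k components = (λ_1 + ... + λ_k) / Σ λ:
  k = 1: 55/77 = 0.7143
  k = 2: (55 + 22)/77 = 77/77 = 1

Summary (fraction, with percent):

explained: PC1 0.7143 (71.43%), PC2 0.2857 (28.57%);  cumulative: 0.7143, 1


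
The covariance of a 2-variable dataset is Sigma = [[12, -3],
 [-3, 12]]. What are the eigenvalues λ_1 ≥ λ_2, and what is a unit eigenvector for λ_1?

Step 1 — characteristic polynomial of 2×2 Sigma:
  det(Sigma - λI) = λ² - trace · λ + det = 0.
  trace = 12 + 12 = 24, det = 12·12 - (-3)² = 135.
Step 2 — discriminant:
  Δ = trace² - 4·det = 576 - 540 = 36.
Step 3 — eigenvalues:
  λ = (trace ± √Δ)/2 = (24 ± 6)/2,
  λ_1 = 15,  λ_2 = 9.

Step 4 — unit eigenvector for λ_1: solve (Sigma - λ_1 I)v = 0. First row:
  (12 - 15)·v_x + (-3)·v_y = 0, i.e. (-3)·v_x + (-3)·v_y = 0,
  so v ∝ (b, λ_1 - a) = (-3, 3); multiply by -1 so the first entry is positive: u = (3, -3).
  ||u|| = √((3)² + (-3)²) = √(18) ≈ 4.2426,
  v_1 = u/||u|| ≈ (0.7071, -0.7071) (||v_1|| = 1).

λ_1 = 15,  λ_2 = 9;  v_1 ≈ (0.7071, -0.7071)


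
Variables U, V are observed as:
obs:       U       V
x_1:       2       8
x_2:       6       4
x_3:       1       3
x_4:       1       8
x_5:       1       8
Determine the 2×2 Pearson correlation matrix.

Step 1 — column means:
  mean(U) = (2 + 6 + 1 + 1 + 1) / 5 = 11/5 = 2.2
  mean(V) = (8 + 4 + 3 + 8 + 8) / 5 = 31/5 = 6.2

Step 2 — sample variances and covariances s[i,j] = (1/(n-1)) · Σ_k (x_{k,i} - mean_i) · (x_{k,j} - mean_j), with n-1 = 4:
  s[U,U] = ((-0.2)·(-0.2) + (3.8)·(3.8) + (-1.2)·(-1.2) + (-1.2)·(-1.2) + (-1.2)·(-1.2)) / 4 = 18.8/4 = 4.7
  s[U,V] = ((-0.2)·(1.8) + (3.8)·(-2.2) + (-1.2)·(-3.2) + (-1.2)·(1.8) + (-1.2)·(1.8)) / 4 = -9.2/4 = -2.3
  s[V,V] = ((1.8)·(1.8) + (-2.2)·(-2.2) + (-3.2)·(-3.2) + (1.8)·(1.8) + (1.8)·(1.8)) / 4 = 24.8/4 = 6.2
  Sample standard deviations s_i = √(s[i,i]):
  s(U) = √(4.7) = 2.1679
  s(V) = √(6.2) = 2.49

Step 3 — r_{ij} = s_{ij} / (s_i · s_j):
  r[U,U] = 1 (diagonal).
  r[U,V] = -2.3 / (2.1679 · 2.49) = -2.3 / 5.3981 = -0.4261
  r[V,V] = 1 (diagonal).

R is symmetric with unit diagonal. Assembling:

R = [[1, -0.4261],
 [-0.4261, 1]]


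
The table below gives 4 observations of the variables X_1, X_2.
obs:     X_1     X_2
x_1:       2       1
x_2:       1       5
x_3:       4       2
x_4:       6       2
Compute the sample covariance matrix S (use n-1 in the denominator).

Step 1 — column means:
  mean(X_1) = (2 + 1 + 4 + 6) / 4 = 13/4 = 3.25
  mean(X_2) = (1 + 5 + 2 + 2) / 4 = 10/4 = 2.5

Step 2 — sample covariance S[i,j] = (1/(n-1)) · Σ_k (x_{k,i} - mean_i) · (x_{k,j} - mean_j), with n-1 = 3.
  S[X_1,X_1] = ((-1.25)·(-1.25) + (-2.25)·(-2.25) + (0.75)·(0.75) + (2.75)·(2.75)) / 3 = 14.75/3 = 4.9167
  S[X_1,X_2] = ((-1.25)·(-1.5) + (-2.25)·(2.5) + (0.75)·(-0.5) + (2.75)·(-0.5)) / 3 = -5.5/3 = -1.8333
  S[X_2,X_2] = ((-1.5)·(-1.5) + (2.5)·(2.5) + (-0.5)·(-0.5) + (-0.5)·(-0.5)) / 3 = 9/3 = 3

S is symmetric (S[j,i] = S[i,j]). Assembling:

S = [[4.9167, -1.8333],
 [-1.8333, 3]]


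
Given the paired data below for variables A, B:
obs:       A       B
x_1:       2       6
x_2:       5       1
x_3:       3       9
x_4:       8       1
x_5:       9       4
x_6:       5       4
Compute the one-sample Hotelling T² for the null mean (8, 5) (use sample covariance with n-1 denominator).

Step 1 — sample mean vector:
  mean(A) = (2 + 5 + 3 + 8 + 9 + 5) / 6 = 32/6 = 5.3333
  mean(B) = (6 + 1 + 9 + 1 + 4 + 4) / 6 = 25/6 = 4.1667
  x̄ = (5.3333, 4.1667),  deviation x̄ - mu_0 = (5.3333, 4.1667) - (8, 5) = (-2.6667, -0.8333).

Step 2 — sample covariance matrix, S[i,j] = (1/(n-1)) · Σ_k (x_{k,i} - mean_i) · (x_{k,j} - mean_j), divisor n-1 = 5:
  S[A,A] = ((-3.3333)·(-3.3333) + (-0.3333)·(-0.3333) + (-2.3333)·(-2.3333) + (2.6667)·(2.6667) + (3.6667)·(3.6667) + (-0.3333)·(-0.3333)) / 5 = 37.3333/5 = 7.4667
  S[A,B] = ((-3.3333)·(1.8333) + (-0.3333)·(-3.1667) + (-2.3333)·(4.8333) + (2.6667)·(-3.1667) + (3.6667)·(-0.1667) + (-0.3333)·(-0.1667)) / 5 = -25.3333/5 = -5.0667
  S[B,B] = ((1.8333)·(1.8333) + (-3.1667)·(-3.1667) + (4.8333)·(4.8333) + (-3.1667)·(-3.1667) + (-0.1667)·(-0.1667) + (-0.1667)·(-0.1667)) / 5 = 46.8333/5 = 9.3667
  S = [[7.4667, -5.0667],
 [-5.0667, 9.3667]].

Step 3 — invert S. det(S) = 7.4667·9.3667 - (-5.0667)² = 44.2667.
  S^{-1} = (1/det) · [[d, -b], [-b, a]] = [[0.2116, 0.1145],
 [0.1145, 0.1687]].

Step 4 — quadratic form (x̄ - mu_0)^T · S^{-1} · (x̄ - mu_0):
  S^{-1} · (x̄ - mu_0) = (-0.6596, -0.4458),
  (x̄ - mu_0)^T · [...] = (-2.6667)·(-0.6596) + (-0.8333)·(-0.4458) = 2.1305.

Step 5 — scale by n: T² = 6 · 2.1305 = 12.7831.

T² ≈ 12.7831


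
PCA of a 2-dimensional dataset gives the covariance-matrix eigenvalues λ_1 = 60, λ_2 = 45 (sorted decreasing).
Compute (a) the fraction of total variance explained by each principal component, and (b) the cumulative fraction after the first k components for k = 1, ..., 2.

Step 1 — total variance = trace(Sigma) = Σ λ_i = 60 + 45 = 105.

Step 2 — fraction explained by component i = λ_i / Σ λ:
  PC1: 60/105 = 0.5714
  PC2: 45/105 = 0.4286

Step 3 — cumulative fraction after k components = (λ_1 + ... + λ_k) / Σ λ:
  k = 1: 60/105 = 0.5714
  k = 2: (60 + 45)/105 = 105/105 = 1

Summary (fraction, with percent):

explained: PC1 0.5714 (57.14%), PC2 0.4286 (42.86%);  cumulative: 0.5714, 1


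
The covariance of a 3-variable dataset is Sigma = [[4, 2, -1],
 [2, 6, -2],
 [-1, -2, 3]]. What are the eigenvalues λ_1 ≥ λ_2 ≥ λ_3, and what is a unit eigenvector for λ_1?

Step 1 — characteristic polynomial p(λ) = det(λI - Sigma) = λ³ - tr·λ² + c_1·λ - det, where tr = trace, c_1 = sum of the principal 2×2 minors, det = det(Sigma):
  tr = 4 + 6 + 3 = 13,
  c_1 = (4·6 - (2)²) + (4·3 - (-1)²) + (6·3 - (-2)²) = 20 + 11 + 14 = 45,
  det = 4·(6·3 - (-2)²) - (2)·((2)·3 - (-2)·(-1)) + (-1)·((2)·(-2) - 6·(-1)) = 4·(14) - (2)·(4) + (-1)·(2) = 46.
  So p(λ) = λ³ - 13λ² + 45λ - 46.
Step 2 — look for an integer root (rational root theorem: any rational root is an integer divisor of 46). Testing λ = 2:
  p(2) = 8 - 52 + 90 - 46 = 0  ✓
  Dividing out (λ - 2): p(λ) = (λ - 2)(λ² - 11λ + 23).
Step 3 — remaining eigenvalues from the quadratic λ² - 11λ + 23 = 0:
  Δ = 11² - 4·23 = 121 - 92 = 29,  λ = (11 ± √29)/2 = (11 ± 5.3852)/2 ≈ 8.1926 or 2.8074.
  Sorted: λ_1 = 8.1926,  λ_2 = 2.8074,  λ_3 = 2  (check: sum = 13 = tr ✓).

Step 4 — unit eigenvector for λ_1 ≈ 8.1926: v spans the null space of (Sigma - λ_1 I), whose rows are
  r_1 = (-4.1926, 2, -1),  r_2 = (2, -2.1926, -2),  r_3 = (-1, -2, -5.1926).
  v is orthogonal to every row, so take v ∝ r_1 × r_2 = ((2)·(-2) - (-1)·(-2.1926), (-1)·(2) - (-4.1926)·(-2), (-4.1926)·(-2.1926) - (2)·(2)) ≈ (-6.1926, -10.3852, 5.1926).
  Rescale (multiply by -1 so the first nonzero entry is positive): u = (6.1926, 10.3852, -5.1926).
  ||u|| = √((6.1926)² + (10.3852)² + (-5.1926)²) = √(173.1626) ≈ 13.1591,  v_1 = u/||u|| ≈ (0.4706, 0.7892, -0.3946) (||v_1|| = 1).

λ_1 = 8.1926,  λ_2 = 2.8074,  λ_3 = 2;  v_1 ≈ (0.4706, 0.7892, -0.3946)


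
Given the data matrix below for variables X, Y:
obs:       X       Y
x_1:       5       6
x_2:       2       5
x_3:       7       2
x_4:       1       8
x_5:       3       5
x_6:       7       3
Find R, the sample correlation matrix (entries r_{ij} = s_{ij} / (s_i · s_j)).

Step 1 — column means:
  mean(X) = (5 + 2 + 7 + 1 + 3 + 7) / 6 = 25/6 = 4.1667
  mean(Y) = (6 + 5 + 2 + 8 + 5 + 3) / 6 = 29/6 = 4.8333

Step 2 — sample variances and covariances s[i,j] = (1/(n-1)) · Σ_k (x_{k,i} - mean_i) · (x_{k,j} - mean_j), with n-1 = 5:
  s[X,X] = ((0.8333)·(0.8333) + (-2.1667)·(-2.1667) + (2.8333)·(2.8333) + (-3.1667)·(-3.1667) + (-1.1667)·(-1.1667) + (2.8333)·(2.8333)) / 5 = 32.8333/5 = 6.5667
  s[X,Y] = ((0.8333)·(1.1667) + (-2.1667)·(0.1667) + (2.8333)·(-2.8333) + (-3.1667)·(3.1667) + (-1.1667)·(0.1667) + (2.8333)·(-1.8333)) / 5 = -22.8333/5 = -4.5667
  s[Y,Y] = ((1.1667)·(1.1667) + (0.1667)·(0.1667) + (-2.8333)·(-2.8333) + (3.1667)·(3.1667) + (0.1667)·(0.1667) + (-1.8333)·(-1.8333)) / 5 = 22.8333/5 = 4.5667
  Sample standard deviations s_i = √(s[i,i]):
  s(X) = √(6.5667) = 2.5626
  s(Y) = √(4.5667) = 2.137

Step 3 — r_{ij} = s_{ij} / (s_i · s_j):
  r[X,X] = 1 (diagonal).
  r[X,Y] = -4.5667 / (2.5626 · 2.137) = -4.5667 / 5.4761 = -0.8339
  r[Y,Y] = 1 (diagonal).

R is symmetric with unit diagonal. Assembling:

R = [[1, -0.8339],
 [-0.8339, 1]]


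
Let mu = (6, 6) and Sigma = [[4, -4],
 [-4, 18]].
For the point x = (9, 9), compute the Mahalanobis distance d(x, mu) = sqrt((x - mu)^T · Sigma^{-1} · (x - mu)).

Step 1 — centre the observation: (x - mu) = (3, 3).

Step 2 — invert Sigma. det(Sigma) = 4·18 - (-4)² = 56.
  Sigma^{-1} = (1/det) · [[d, -b], [-b, a]] = [[0.3214, 0.0714],
 [0.0714, 0.0714]].

Step 3 — form the quadratic (x - mu)^T · Sigma^{-1} · (x - mu):
  Sigma^{-1} · (x - mu) = (1.1786, 0.4286).
  (x - mu)^T · [Sigma^{-1} · (x - mu)] = (3)·(1.1786) + (3)·(0.4286) = 4.8214.

Step 4 — take square root: d = √(4.8214) ≈ 2.1958.

d(x, mu) = √(4.8214) ≈ 2.1958


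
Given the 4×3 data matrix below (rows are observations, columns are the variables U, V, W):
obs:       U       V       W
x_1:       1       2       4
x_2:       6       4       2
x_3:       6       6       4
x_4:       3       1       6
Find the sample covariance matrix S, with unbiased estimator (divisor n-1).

Step 1 — column means:
  mean(U) = (1 + 6 + 6 + 3) / 4 = 16/4 = 4
  mean(V) = (2 + 4 + 6 + 1) / 4 = 13/4 = 3.25
  mean(W) = (4 + 2 + 4 + 6) / 4 = 16/4 = 4

Step 2 — sample covariance S[i,j] = (1/(n-1)) · Σ_k (x_{k,i} - mean_i) · (x_{k,j} - mean_j), with n-1 = 3.
  S[U,U] = ((-3)·(-3) + (2)·(2) + (2)·(2) + (-1)·(-1)) / 3 = 18/3 = 6
  S[U,V] = ((-3)·(-1.25) + (2)·(0.75) + (2)·(2.75) + (-1)·(-2.25)) / 3 = 13/3 = 4.3333
  S[U,W] = ((-3)·(0) + (2)·(-2) + (2)·(0) + (-1)·(2)) / 3 = -6/3 = -2
  S[V,V] = ((-1.25)·(-1.25) + (0.75)·(0.75) + (2.75)·(2.75) + (-2.25)·(-2.25)) / 3 = 14.75/3 = 4.9167
  S[V,W] = ((-1.25)·(0) + (0.75)·(-2) + (2.75)·(0) + (-2.25)·(2)) / 3 = -6/3 = -2
  S[W,W] = ((0)·(0) + (-2)·(-2) + (0)·(0) + (2)·(2)) / 3 = 8/3 = 2.6667

S is symmetric (S[j,i] = S[i,j]). Assembling:

S = [[6, 4.3333, -2],
 [4.3333, 4.9167, -2],
 [-2, -2, 2.6667]]


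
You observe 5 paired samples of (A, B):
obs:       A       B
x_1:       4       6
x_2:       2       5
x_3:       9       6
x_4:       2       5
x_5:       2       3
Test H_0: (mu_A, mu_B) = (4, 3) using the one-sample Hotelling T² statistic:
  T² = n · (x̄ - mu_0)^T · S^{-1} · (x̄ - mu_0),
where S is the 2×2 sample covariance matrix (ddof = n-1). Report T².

Step 1 — sample mean vector:
  mean(A) = (4 + 2 + 9 + 2 + 2) / 5 = 19/5 = 3.8
  mean(B) = (6 + 5 + 6 + 5 + 3) / 5 = 25/5 = 5
  x̄ = (3.8, 5),  deviation x̄ - mu_0 = (3.8, 5) - (4, 3) = (-0.2, 2).

Step 2 — sample covariance matrix, S[i,j] = (1/(n-1)) · Σ_k (x_{k,i} - mean_i) · (x_{k,j} - mean_j), divisor n-1 = 4:
  S[A,A] = ((0.2)·(0.2) + (-1.8)·(-1.8) + (5.2)·(5.2) + (-1.8)·(-1.8) + (-1.8)·(-1.8)) / 4 = 36.8/4 = 9.2
  S[A,B] = ((0.2)·(1) + (-1.8)·(0) + (5.2)·(1) + (-1.8)·(0) + (-1.8)·(-2)) / 4 = 9/4 = 2.25
  S[B,B] = ((1)·(1) + (0)·(0) + (1)·(1) + (0)·(0) + (-2)·(-2)) / 4 = 6/4 = 1.5
  S = [[9.2, 2.25],
 [2.25, 1.5]].

Step 3 — invert S. det(S) = 9.2·1.5 - (2.25)² = 8.7375.
  S^{-1} = (1/det) · [[d, -b], [-b, a]] = [[0.1717, -0.2575],
 [-0.2575, 1.0529]].

Step 4 — quadratic form (x̄ - mu_0)^T · S^{-1} · (x̄ - mu_0):
  S^{-1} · (x̄ - mu_0) = (-0.5494, 2.1574),
  (x̄ - mu_0)^T · [...] = (-0.2)·(-0.5494) + (2)·(2.1574) = 4.4246.

Step 5 — scale by n: T² = 5 · 4.4246 = 22.123.

T² ≈ 22.123


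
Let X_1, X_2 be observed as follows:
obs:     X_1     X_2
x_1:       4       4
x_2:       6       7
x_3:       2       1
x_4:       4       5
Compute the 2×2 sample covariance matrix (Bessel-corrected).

Step 1 — column means:
  mean(X_1) = (4 + 6 + 2 + 4) / 4 = 16/4 = 4
  mean(X_2) = (4 + 7 + 1 + 5) / 4 = 17/4 = 4.25

Step 2 — sample covariance S[i,j] = (1/(n-1)) · Σ_k (x_{k,i} - mean_i) · (x_{k,j} - mean_j), with n-1 = 3.
  S[X_1,X_1] = ((0)·(0) + (2)·(2) + (-2)·(-2) + (0)·(0)) / 3 = 8/3 = 2.6667
  S[X_1,X_2] = ((0)·(-0.25) + (2)·(2.75) + (-2)·(-3.25) + (0)·(0.75)) / 3 = 12/3 = 4
  S[X_2,X_2] = ((-0.25)·(-0.25) + (2.75)·(2.75) + (-3.25)·(-3.25) + (0.75)·(0.75)) / 3 = 18.75/3 = 6.25

S is symmetric (S[j,i] = S[i,j]). Assembling:

S = [[2.6667, 4],
 [4, 6.25]]


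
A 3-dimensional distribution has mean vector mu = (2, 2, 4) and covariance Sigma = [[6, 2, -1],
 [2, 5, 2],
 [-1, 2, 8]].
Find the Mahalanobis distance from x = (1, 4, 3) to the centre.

Step 1 — centre the observation: (x - mu) = (-1, 2, -1).

Step 2 — invert Sigma (cofactor / det for 3×3, or solve directly):
  Sigma^{-1} = [[0.2105, -0.1053, 0.0526],
 [-0.1053, 0.2749, -0.0819],
 [0.0526, -0.0819, 0.152]].

Step 3 — form the quadratic (x - mu)^T · Sigma^{-1} · (x - mu):
  Sigma^{-1} · (x - mu) = (-0.4737, 0.7368, -0.3684).
  (x - mu)^T · [Sigma^{-1} · (x - mu)] = (-1)·(-0.4737) + (2)·(0.7368) + (-1)·(-0.3684) = 2.3158.

Step 4 — take square root: d = √(2.3158) ≈ 1.5218.

d(x, mu) = √(2.3158) ≈ 1.5218
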